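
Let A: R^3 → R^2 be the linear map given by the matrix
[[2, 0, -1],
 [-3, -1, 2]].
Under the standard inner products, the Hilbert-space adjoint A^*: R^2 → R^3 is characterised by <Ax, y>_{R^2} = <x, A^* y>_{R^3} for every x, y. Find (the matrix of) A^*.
A^* = A^T =
[[2, -3],
 [0, -1],
 [-1, 2]]

For real matrices with standard dot products, the defining identity <Ax, y> = <x, A^* y> gives (Ax)^T y = x^T (A^*) y, i.e. x^T A^T y = x^T (A^*) y. Since this holds for all x, y, we must have A^* = A^T. Therefore
A^* =
[[2, -3],
 [0, -1],
 [-1, 2]].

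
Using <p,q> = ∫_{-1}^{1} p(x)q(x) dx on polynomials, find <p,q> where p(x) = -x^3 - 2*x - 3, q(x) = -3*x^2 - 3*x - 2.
<p,q> = 116/5

Expand the product: p(x)·q(x) = 3*x^5 + 3*x^4 + 8*x^3 + 15*x^2 + 13*x + 6.
∫_{-1}^{1} of each monomial x^k gives [2/(k+1) if k even, 0 if k odd]. Integrating term-by-term (or equivalently evaluating the antiderivative F(x) = x^6/2 + 3*x^5/5 + 2*x^4 + 5*x^3 + 13*x^2/2 + 6*x at the endpoints):
  F(1) − F(−1) = 103/5 − (-13/5) = 116/5.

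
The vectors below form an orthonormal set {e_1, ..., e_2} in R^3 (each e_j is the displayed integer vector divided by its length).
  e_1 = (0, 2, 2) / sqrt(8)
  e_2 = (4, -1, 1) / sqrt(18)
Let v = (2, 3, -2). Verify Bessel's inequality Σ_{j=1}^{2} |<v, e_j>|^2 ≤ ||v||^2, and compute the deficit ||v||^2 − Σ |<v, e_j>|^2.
Σ |<v, e_j>|^2 = 1; ||v||^2 = 17; deficit = 16

Write each e_j = u_j / sqrt(<u_j, u_j>) where u_j is the displayed integer vector. Then <v, e_j> = <v, u_j> / sqrt(<u_j, u_j>), so |<v, e_j>|^2 = <v, u_j>^2 / <u_j, u_j>.
Coefficients: <v, e_1> = 2/sqrt(8), <v, e_2> = 3/sqrt(18).
Square and sum: Σ |<v, e_j>|^2 = 1.
Compute ||v||^2 = v·v = 17.
Deficit = 17 − 1 = 16 ≥ 0, confirming Bessel's inequality. (The deficit equals ||v − Σ <v,e_j> e_j||^2, the squared distance from v to span{e_j}.)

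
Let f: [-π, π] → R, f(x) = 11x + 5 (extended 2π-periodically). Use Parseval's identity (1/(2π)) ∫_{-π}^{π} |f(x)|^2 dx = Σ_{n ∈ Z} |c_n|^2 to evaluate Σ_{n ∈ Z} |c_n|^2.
Σ |c_n|^2 = 121π^2/3 + 25

Expand and integrate term by term over [-π, π]:
  ∫ (11x)^2 dx = 121·(2π^3/3); ∫ 2·11·(5)·x dx = 0 (odd integrand); ∫ 5^2 dx = 25·2π.
So (1/(2π)) ∫_{-π}^{π} (11x + 5)^2 dx = 121π^2/3 + 25 = 121π^2/3 + 25.
Parseval ⇒ Σ |c_n|^2 = 121π^2/3 + 25.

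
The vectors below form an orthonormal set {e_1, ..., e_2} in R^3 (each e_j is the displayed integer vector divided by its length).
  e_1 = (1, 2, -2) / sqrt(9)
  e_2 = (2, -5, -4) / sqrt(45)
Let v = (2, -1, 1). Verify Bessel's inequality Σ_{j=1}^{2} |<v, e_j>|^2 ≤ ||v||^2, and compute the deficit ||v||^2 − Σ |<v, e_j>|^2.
Σ |<v, e_j>|^2 = 1; ||v||^2 = 6; deficit = 5

Write each e_j = u_j / sqrt(<u_j, u_j>) where u_j is the displayed integer vector. Then <v, e_j> = <v, u_j> / sqrt(<u_j, u_j>), so |<v, e_j>|^2 = <v, u_j>^2 / <u_j, u_j>.
Coefficients: <v, e_1> = -2/sqrt(9), <v, e_2> = 5/sqrt(45).
Square and sum: Σ |<v, e_j>|^2 = 1.
Compute ||v||^2 = v·v = 6.
Deficit = 6 − 1 = 5 ≥ 0, confirming Bessel's inequality. (The deficit equals ||v − Σ <v,e_j> e_j||^2, the squared distance from v to span{e_j}.)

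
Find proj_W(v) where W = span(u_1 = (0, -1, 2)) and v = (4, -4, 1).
proj_W(v) = (0, -6/5, 12/5)

Set up U = [u_1 | ... | u_1] ∈ R^(3×1). The projector onto W = col(U) is P = U (U^T U)^(-1) U^T.
Compute U^T U =
  [5],
and U^T v = (6).
Solve U^T U · c = U^T v for the coefficients: c = (6/5). The projection is proj_W(v) = U c.
Check: (v - proj_W(v)) · u_1 = 0  (should be 0).
Result: proj_W(v) = (0, -6/5, 12/5).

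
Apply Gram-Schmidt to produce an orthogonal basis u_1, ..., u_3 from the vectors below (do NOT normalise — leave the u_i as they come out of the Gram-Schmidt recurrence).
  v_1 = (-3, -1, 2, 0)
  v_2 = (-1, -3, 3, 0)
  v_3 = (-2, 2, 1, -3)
Orthogonal basis:
  u_1 = (-3, -1, 2, 0)
  u_2 = (11/7, -15/7, 9/7, 0)
  u_3 = (24/61, 56/61, 64/61, -3)

Apply the Gram-Schmidt recurrence
  u_1 = v_1
  u_i = v_i − Σ_{j<i} ((v_i · u_j) / (u_j · u_j)) · u_j.

Step by step this gives:
  u_1 = (-3, -1, 2, 0)
  u_2 = (11/7, -15/7, 9/7, 0)
  u_3 = (24/61, 56/61, 64/61, -3)

Orthogonality check:
  u_2 · u_1 = 0 (should be 0)
  u_3 · u_1 = 0 (should be 0)
  u_3 · u_2 = 0 (should be 0)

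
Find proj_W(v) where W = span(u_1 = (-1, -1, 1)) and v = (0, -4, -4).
proj_W(v) = (0, 0, 0)

Set up U = [u_1 | ... | u_1] ∈ R^(3×1). The projector onto W = col(U) is P = U (U^T U)^(-1) U^T.
Compute U^T U =
  [3],
and U^T v = (0).
Solve U^T U · c = U^T v for the coefficients: c = (0). The projection is proj_W(v) = U c.
Check: (v - proj_W(v)) · u_1 = 0  (should be 0).
Result: proj_W(v) = (0, 0, 0).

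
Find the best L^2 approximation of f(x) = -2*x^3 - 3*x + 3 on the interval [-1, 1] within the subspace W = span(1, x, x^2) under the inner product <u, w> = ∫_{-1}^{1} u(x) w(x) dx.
g(x) = 3 - 21*x/5

The best approximation g ∈ W is the orthogonal projection of f onto W. Writing g = a_0 + a_1 x + a_2 x^2, the coefficients solve the normal equations G · a = b where
  G_{ij} = <φ_i, φ_j> and b_i = <f, φ_i>, with φ_0 = 1, φ_1 = x, φ_2 = x^2.
G =
  [2, 0, 2/3]
  [0, 2/3, 0]
  [2/3, 0, 2/5],
b = (6, -14/5, 2).
Solving gives a_0 = 3, a_1 = -21/5, a_2 = 0, so
  g(x) = 3 - 21*x/5.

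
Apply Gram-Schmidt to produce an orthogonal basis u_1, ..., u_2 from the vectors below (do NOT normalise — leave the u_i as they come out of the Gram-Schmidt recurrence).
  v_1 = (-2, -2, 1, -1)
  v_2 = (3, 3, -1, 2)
Orthogonal basis:
  u_1 = (-2, -2, 1, -1)
  u_2 = (0, 0, 1/2, 1/2)

Apply the Gram-Schmidt recurrence
  u_1 = v_1
  u_i = v_i − Σ_{j<i} ((v_i · u_j) / (u_j · u_j)) · u_j.

Step by step this gives:
  u_1 = (-2, -2, 1, -1)
  u_2 = (0, 0, 1/2, 1/2)

Orthogonality check:
  u_2 · u_1 = 0 (should be 0)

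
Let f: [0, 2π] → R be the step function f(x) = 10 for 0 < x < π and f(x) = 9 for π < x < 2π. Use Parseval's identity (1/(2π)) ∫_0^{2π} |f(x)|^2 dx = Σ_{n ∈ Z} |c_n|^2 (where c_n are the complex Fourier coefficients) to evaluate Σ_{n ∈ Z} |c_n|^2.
Σ |c_n|^2 = 181/2

Parseval equates the L^2 energy of f (normalised by 1/(2π)) with the ℓ^2 sum of its Fourier coefficients: (1/(2π)) ∫_0^{2π} |f|^2 = Σ |c_n|^2.
Compute the left side: (1/(2π)) [∫_0^π 10^2 dx + ∫_π^{2π} 9^2 dx] = (1/(2π)) · (100π + 81π) = (100 + 81)/2 = 181/2.
So Σ_{n ∈ Z} |c_n|^2 = 181/2.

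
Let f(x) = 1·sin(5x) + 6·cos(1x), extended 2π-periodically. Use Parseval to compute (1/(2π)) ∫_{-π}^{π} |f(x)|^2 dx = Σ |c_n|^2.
Σ |c_n|^2 = 37/2

Expand |f|^2 and use orthogonality of {sin(nx), cos(mx)} on [-π, π]:
  ∫_{-π}^{π} sin(nx)^2 dx = π, ∫ cos(mx)^2 dx = π, and cross terms integrate to 0.
So ∫_{-π}^{π} f(x)^2 dx = 1^2 · π + 6^2 · π = (1 + 36)π.
Divide by 2π: (1 + 36)/2 = 37/2.
By Parseval, this equals Σ |c_n|^2.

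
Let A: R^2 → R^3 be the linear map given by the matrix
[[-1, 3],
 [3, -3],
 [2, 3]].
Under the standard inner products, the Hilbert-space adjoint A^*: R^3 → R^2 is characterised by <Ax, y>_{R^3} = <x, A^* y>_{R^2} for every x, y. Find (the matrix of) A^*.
A^* = A^T =
[[-1, 3, 2],
 [3, -3, 3]]

For real matrices with standard dot products, the defining identity <Ax, y> = <x, A^* y> gives (Ax)^T y = x^T (A^*) y, i.e. x^T A^T y = x^T (A^*) y. Since this holds for all x, y, we must have A^* = A^T. Therefore
A^* =
[[-1, 3, 2],
 [3, -3, 3]].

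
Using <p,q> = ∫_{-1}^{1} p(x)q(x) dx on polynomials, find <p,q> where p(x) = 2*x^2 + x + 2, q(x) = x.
<p,q> = 2/3

Expand the product: p(x)·q(x) = 2*x^3 + x^2 + 2*x.
∫_{-1}^{1} of each monomial x^k gives [2/(k+1) if k even, 0 if k odd]. Integrating term-by-term (or equivalently evaluating the antiderivative F(x) = x^4/2 + x^3/3 + x^2 at the endpoints):
  F(1) − F(−1) = 11/6 − (7/6) = 2/3.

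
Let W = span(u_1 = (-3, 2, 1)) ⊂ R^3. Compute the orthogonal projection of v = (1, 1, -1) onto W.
proj_W(v) = (3/7, -2/7, -1/7)

Set up U = [u_1 | ... | u_1] ∈ R^(3×1). The projector onto W = col(U) is P = U (U^T U)^(-1) U^T.
Compute U^T U =
  [14],
and U^T v = (-2).
Solve U^T U · c = U^T v for the coefficients: c = (-1/7). The projection is proj_W(v) = U c.
Check: (v - proj_W(v)) · u_1 = 0  (should be 0).
Result: proj_W(v) = (3/7, -2/7, -1/7).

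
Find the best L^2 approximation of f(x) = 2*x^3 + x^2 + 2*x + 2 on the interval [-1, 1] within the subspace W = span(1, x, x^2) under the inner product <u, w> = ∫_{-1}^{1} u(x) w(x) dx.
g(x) = x^2 + 16*x/5 + 2

The best approximation g ∈ W is the orthogonal projection of f onto W. Writing g = a_0 + a_1 x + a_2 x^2, the coefficients solve the normal equations G · a = b where
  G_{ij} = <φ_i, φ_j> and b_i = <f, φ_i>, with φ_0 = 1, φ_1 = x, φ_2 = x^2.
G =
  [2, 0, 2/3]
  [0, 2/3, 0]
  [2/3, 0, 2/5],
b = (14/3, 32/15, 26/15).
Solving gives a_0 = 2, a_1 = 16/5, a_2 = 1, so
  g(x) = x^2 + 16*x/5 + 2.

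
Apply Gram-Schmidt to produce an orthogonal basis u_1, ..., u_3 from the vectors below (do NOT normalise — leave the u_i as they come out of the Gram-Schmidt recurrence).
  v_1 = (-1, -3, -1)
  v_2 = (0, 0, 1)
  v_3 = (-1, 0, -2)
Orthogonal basis:
  u_1 = (-1, -3, -1)
  u_2 = (-1/11, -3/11, 10/11)
  u_3 = (-9/10, 3/10, 0)

Apply the Gram-Schmidt recurrence
  u_1 = v_1
  u_i = v_i − Σ_{j<i} ((v_i · u_j) / (u_j · u_j)) · u_j.

Step by step this gives:
  u_1 = (-1, -3, -1)
  u_2 = (-1/11, -3/11, 10/11)
  u_3 = (-9/10, 3/10, 0)

Orthogonality check:
  u_2 · u_1 = 0 (should be 0)
  u_3 · u_1 = 0 (should be 0)
  u_3 · u_2 = 0 (should be 0)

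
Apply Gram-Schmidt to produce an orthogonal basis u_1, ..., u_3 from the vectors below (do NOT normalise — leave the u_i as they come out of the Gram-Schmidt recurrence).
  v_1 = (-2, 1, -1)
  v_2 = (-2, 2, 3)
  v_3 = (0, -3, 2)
Orthogonal basis:
  u_1 = (-2, 1, -1)
  u_2 = (-1, 3/2, 7/2)
  u_3 = (-140/93, -224/93, 56/93)

Apply the Gram-Schmidt recurrence
  u_1 = v_1
  u_i = v_i − Σ_{j<i} ((v_i · u_j) / (u_j · u_j)) · u_j.

Step by step this gives:
  u_1 = (-2, 1, -1)
  u_2 = (-1, 3/2, 7/2)
  u_3 = (-140/93, -224/93, 56/93)

Orthogonality check:
  u_2 · u_1 = 0 (should be 0)
  u_3 · u_1 = 0 (should be 0)
  u_3 · u_2 = 0 (should be 0)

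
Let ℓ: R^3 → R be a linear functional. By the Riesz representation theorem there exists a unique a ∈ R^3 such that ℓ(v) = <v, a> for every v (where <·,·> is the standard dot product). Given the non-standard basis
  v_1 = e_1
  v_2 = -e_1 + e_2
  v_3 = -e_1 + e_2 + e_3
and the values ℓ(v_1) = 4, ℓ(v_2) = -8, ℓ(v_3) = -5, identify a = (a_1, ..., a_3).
a = (4, -4, 3)

Write a = (a_1, ..., a_3) in the standard basis. For each basis vector v_i, ℓ(v_i) = <v_i, a> is a linear equation in the a_j's. Collect the n equations into a matrix system V a = ℓ, where row i of V is v_i (expressed in the standard basis). Since V is invertible (lower-triangular with 1s on the diagonal, up to permutation), solve by back-substitution:
  V =
[[1, 0, 0],
 [-1, 1, 0],
 [-1, 1, 1]]
  V a = (4, -8, -5)
Solving gives a = (4, -4, 3).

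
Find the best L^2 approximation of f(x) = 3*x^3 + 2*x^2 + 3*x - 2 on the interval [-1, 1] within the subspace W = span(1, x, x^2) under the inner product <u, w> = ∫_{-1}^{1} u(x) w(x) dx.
g(x) = 2*x^2 + 24*x/5 - 2

The best approximation g ∈ W is the orthogonal projection of f onto W. Writing g = a_0 + a_1 x + a_2 x^2, the coefficients solve the normal equations G · a = b where
  G_{ij} = <φ_i, φ_j> and b_i = <f, φ_i>, with φ_0 = 1, φ_1 = x, φ_2 = x^2.
G =
  [2, 0, 2/3]
  [0, 2/3, 0]
  [2/3, 0, 2/5],
b = (-8/3, 16/5, -8/15).
Solving gives a_0 = -2, a_1 = 24/5, a_2 = 2, so
  g(x) = 2*x^2 + 24*x/5 - 2.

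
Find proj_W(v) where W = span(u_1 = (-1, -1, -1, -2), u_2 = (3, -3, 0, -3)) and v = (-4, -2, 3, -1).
proj_W(v) = (-2, 0, -1, -1)

Set up U = [u_1 | ... | u_2] ∈ R^(4×2). The projector onto W = col(U) is P = U (U^T U)^(-1) U^T.
Compute U^T U =
  [7, 6]
  [6, 27],
and U^T v = (5, -3).
Solve U^T U · c = U^T v for the coefficients: c = (1, -1/3). The projection is proj_W(v) = U c.
Check: (v - proj_W(v)) · u_1 = 0  (should be 0).
Check: (v - proj_W(v)) · u_2 = 0  (should be 0).
Result: proj_W(v) = (-2, 0, -1, -1).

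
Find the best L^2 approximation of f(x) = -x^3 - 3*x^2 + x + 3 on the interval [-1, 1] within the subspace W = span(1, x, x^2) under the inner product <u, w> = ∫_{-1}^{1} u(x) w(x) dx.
g(x) = -3*x^2 + 2*x/5 + 3

The best approximation g ∈ W is the orthogonal projection of f onto W. Writing g = a_0 + a_1 x + a_2 x^2, the coefficients solve the normal equations G · a = b where
  G_{ij} = <φ_i, φ_j> and b_i = <f, φ_i>, with φ_0 = 1, φ_1 = x, φ_2 = x^2.
G =
  [2, 0, 2/3]
  [0, 2/3, 0]
  [2/3, 0, 2/5],
b = (4, 4/15, 4/5).
Solving gives a_0 = 3, a_1 = 2/5, a_2 = -3, so
  g(x) = -3*x^2 + 2*x/5 + 3.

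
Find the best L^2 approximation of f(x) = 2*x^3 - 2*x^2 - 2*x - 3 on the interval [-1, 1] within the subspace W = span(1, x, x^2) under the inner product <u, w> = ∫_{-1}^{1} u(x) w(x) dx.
g(x) = -2*x^2 - 4*x/5 - 3

The best approximation g ∈ W is the orthogonal projection of f onto W. Writing g = a_0 + a_1 x + a_2 x^2, the coefficients solve the normal equations G · a = b where
  G_{ij} = <φ_i, φ_j> and b_i = <f, φ_i>, with φ_0 = 1, φ_1 = x, φ_2 = x^2.
G =
  [2, 0, 2/3]
  [0, 2/3, 0]
  [2/3, 0, 2/5],
b = (-22/3, -8/15, -14/5).
Solving gives a_0 = -3, a_1 = -4/5, a_2 = -2, so
  g(x) = -2*x^2 - 4*x/5 - 3.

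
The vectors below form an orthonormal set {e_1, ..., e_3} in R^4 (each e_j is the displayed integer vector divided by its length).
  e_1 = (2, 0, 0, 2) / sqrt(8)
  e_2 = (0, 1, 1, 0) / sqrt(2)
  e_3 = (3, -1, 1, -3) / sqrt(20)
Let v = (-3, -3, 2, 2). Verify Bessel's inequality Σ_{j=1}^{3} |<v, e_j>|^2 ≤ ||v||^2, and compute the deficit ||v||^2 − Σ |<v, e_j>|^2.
Σ |<v, e_j>|^2 = 6; ||v||^2 = 26; deficit = 20

Write each e_j = u_j / sqrt(<u_j, u_j>) where u_j is the displayed integer vector. Then <v, e_j> = <v, u_j> / sqrt(<u_j, u_j>), so |<v, e_j>|^2 = <v, u_j>^2 / <u_j, u_j>.
Coefficients: <v, e_1> = -2/sqrt(8), <v, e_2> = -1/sqrt(2), <v, e_3> = -10/sqrt(20).
Square and sum: Σ |<v, e_j>|^2 = 6.
Compute ||v||^2 = v·v = 26.
Deficit = 26 − 6 = 20 ≥ 0, confirming Bessel's inequality. (The deficit equals ||v − Σ <v,e_j> e_j||^2, the squared distance from v to span{e_j}.)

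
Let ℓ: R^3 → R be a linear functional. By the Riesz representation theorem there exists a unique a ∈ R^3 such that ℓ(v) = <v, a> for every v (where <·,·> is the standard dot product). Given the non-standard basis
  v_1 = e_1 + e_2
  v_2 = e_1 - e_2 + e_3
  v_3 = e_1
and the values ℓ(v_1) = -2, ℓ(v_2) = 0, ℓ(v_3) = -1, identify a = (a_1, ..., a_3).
a = (-1, -1, 0)

Write a = (a_1, ..., a_3) in the standard basis. For each basis vector v_i, ℓ(v_i) = <v_i, a> is a linear equation in the a_j's. Collect the n equations into a matrix system V a = ℓ, where row i of V is v_i (expressed in the standard basis). Since V is invertible (lower-triangular with 1s on the diagonal, up to permutation), solve by back-substitution:
  V =
[[1, 1, 0],
 [1, -1, 1],
 [1, 0, 0]]
  V a = (-2, 0, -1)
Solving gives a = (-1, -1, 0).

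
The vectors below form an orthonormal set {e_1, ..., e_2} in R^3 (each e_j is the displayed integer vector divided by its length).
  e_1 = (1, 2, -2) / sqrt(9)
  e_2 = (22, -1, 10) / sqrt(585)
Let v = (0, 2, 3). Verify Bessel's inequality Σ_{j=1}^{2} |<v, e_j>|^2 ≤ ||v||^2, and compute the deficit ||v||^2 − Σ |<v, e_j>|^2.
Σ |<v, e_j>|^2 = 116/65; ||v||^2 = 13; deficit = 729/65

Write each e_j = u_j / sqrt(<u_j, u_j>) where u_j is the displayed integer vector. Then <v, e_j> = <v, u_j> / sqrt(<u_j, u_j>), so |<v, e_j>|^2 = <v, u_j>^2 / <u_j, u_j>.
Coefficients: <v, e_1> = -2/sqrt(9), <v, e_2> = 28/sqrt(585).
Square and sum: Σ |<v, e_j>|^2 = 116/65.
Compute ||v||^2 = v·v = 13.
Deficit = 13 − 116/65 = 729/65 ≥ 0, confirming Bessel's inequality. (The deficit equals ||v − Σ <v,e_j> e_j||^2, the squared distance from v to span{e_j}.)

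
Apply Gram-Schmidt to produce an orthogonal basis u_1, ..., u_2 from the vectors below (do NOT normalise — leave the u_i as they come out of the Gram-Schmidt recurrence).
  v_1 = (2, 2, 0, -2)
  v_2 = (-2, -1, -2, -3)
Orthogonal basis:
  u_1 = (2, 2, 0, -2)
  u_2 = (-2, -1, -2, -3)

Apply the Gram-Schmidt recurrence
  u_1 = v_1
  u_i = v_i − Σ_{j<i} ((v_i · u_j) / (u_j · u_j)) · u_j.

Step by step this gives:
  u_1 = (2, 2, 0, -2)
  u_2 = (-2, -1, -2, -3)

Orthogonality check:
  u_2 · u_1 = 0 (should be 0)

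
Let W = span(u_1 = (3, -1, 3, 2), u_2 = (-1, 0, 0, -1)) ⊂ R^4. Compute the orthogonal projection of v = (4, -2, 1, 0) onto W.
proj_W(v) = (7/3, -2/3, 2, 5/3)

Set up U = [u_1 | ... | u_2] ∈ R^(4×2). The projector onto W = col(U) is P = U (U^T U)^(-1) U^T.
Compute U^T U =
  [23, -5]
  [-5, 2],
and U^T v = (17, -4).
Solve U^T U · c = U^T v for the coefficients: c = (2/3, -1/3). The projection is proj_W(v) = U c.
Check: (v - proj_W(v)) · u_1 = 0  (should be 0).
Check: (v - proj_W(v)) · u_2 = 0  (should be 0).
Result: proj_W(v) = (7/3, -2/3, 2, 5/3).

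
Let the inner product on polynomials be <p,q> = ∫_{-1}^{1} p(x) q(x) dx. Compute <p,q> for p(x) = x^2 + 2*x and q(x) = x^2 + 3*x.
<p,q> = 22/5

Expand the product: p(x)·q(x) = x^4 + 5*x^3 + 6*x^2.
∫_{-1}^{1} of each monomial x^k gives [2/(k+1) if k even, 0 if k odd]. Integrating term-by-term (or equivalently evaluating the antiderivative F(x) = x^5/5 + 5*x^4/4 + 2*x^3 at the endpoints):
  F(1) − F(−1) = 69/20 − (-19/20) = 22/5.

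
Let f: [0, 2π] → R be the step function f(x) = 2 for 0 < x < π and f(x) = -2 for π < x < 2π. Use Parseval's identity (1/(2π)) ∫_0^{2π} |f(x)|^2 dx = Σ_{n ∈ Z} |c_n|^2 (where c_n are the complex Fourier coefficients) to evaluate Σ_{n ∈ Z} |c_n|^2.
Σ |c_n|^2 = 4

Parseval equates the L^2 energy of f (normalised by 1/(2π)) with the ℓ^2 sum of its Fourier coefficients: (1/(2π)) ∫_0^{2π} |f|^2 = Σ |c_n|^2.
Compute the left side: (1/(2π)) [∫_0^π 2^2 dx + ∫_π^{2π} (-2)^2 dx] = (1/(2π)) · (4π + 4π) = (4 + 4)/2 = 4.
So Σ_{n ∈ Z} |c_n|^2 = 4.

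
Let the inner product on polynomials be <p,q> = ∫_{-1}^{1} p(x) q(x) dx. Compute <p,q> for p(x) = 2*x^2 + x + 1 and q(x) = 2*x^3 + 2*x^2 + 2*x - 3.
<p,q> = -74/15

Expand the product: p(x)·q(x) = 4*x^5 + 6*x^4 + 8*x^3 - 2*x^2 - x - 3.
∫_{-1}^{1} of each monomial x^k gives [2/(k+1) if k even, 0 if k odd]. Integrating term-by-term (or equivalently evaluating the antiderivative F(x) = 2*x^6/3 + 6*x^5/5 + 2*x^4 - 2*x^3/3 - x^2/2 - 3*x at the endpoints):
  F(1) − F(−1) = -3/10 − (139/30) = -74/15.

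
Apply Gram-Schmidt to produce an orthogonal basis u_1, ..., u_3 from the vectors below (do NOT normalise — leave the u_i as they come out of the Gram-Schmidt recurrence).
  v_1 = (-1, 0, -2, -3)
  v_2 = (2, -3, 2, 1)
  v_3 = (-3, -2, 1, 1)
Orthogonal basis:
  u_1 = (-1, 0, -2, -3)
  u_2 = (19/14, -3, 5/7, -13/14)
  u_3 = (-10/3, -30/19, 35/57, 40/57)

Apply the Gram-Schmidt recurrence
  u_1 = v_1
  u_i = v_i − Σ_{j<i} ((v_i · u_j) / (u_j · u_j)) · u_j.

Step by step this gives:
  u_1 = (-1, 0, -2, -3)
  u_2 = (19/14, -3, 5/7, -13/14)
  u_3 = (-10/3, -30/19, 35/57, 40/57)

Orthogonality check:
  u_2 · u_1 = 0 (should be 0)
  u_3 · u_1 = 0 (should be 0)
  u_3 · u_2 = 0 (should be 0)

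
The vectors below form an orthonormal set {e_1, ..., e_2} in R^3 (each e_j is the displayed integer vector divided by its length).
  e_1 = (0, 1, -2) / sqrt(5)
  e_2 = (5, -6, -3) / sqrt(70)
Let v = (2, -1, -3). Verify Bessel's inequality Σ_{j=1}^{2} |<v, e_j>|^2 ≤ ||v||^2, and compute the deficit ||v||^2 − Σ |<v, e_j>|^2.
Σ |<v, e_j>|^2 = 195/14; ||v||^2 = 14; deficit = 1/14

Write each e_j = u_j / sqrt(<u_j, u_j>) where u_j is the displayed integer vector. Then <v, e_j> = <v, u_j> / sqrt(<u_j, u_j>), so |<v, e_j>|^2 = <v, u_j>^2 / <u_j, u_j>.
Coefficients: <v, e_1> = 5/sqrt(5), <v, e_2> = 25/sqrt(70).
Square and sum: Σ |<v, e_j>|^2 = 195/14.
Compute ||v||^2 = v·v = 14.
Deficit = 14 − 195/14 = 1/14 ≥ 0, confirming Bessel's inequality. (The deficit equals ||v − Σ <v,e_j> e_j||^2, the squared distance from v to span{e_j}.)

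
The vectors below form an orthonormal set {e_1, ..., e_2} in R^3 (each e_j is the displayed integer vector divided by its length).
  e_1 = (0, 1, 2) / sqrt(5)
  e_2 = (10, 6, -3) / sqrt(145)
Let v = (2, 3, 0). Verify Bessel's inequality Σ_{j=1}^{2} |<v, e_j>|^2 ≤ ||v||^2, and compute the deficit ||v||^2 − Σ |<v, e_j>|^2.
Σ |<v, e_j>|^2 = 341/29; ||v||^2 = 13; deficit = 36/29

Write each e_j = u_j / sqrt(<u_j, u_j>) where u_j is the displayed integer vector. Then <v, e_j> = <v, u_j> / sqrt(<u_j, u_j>), so |<v, e_j>|^2 = <v, u_j>^2 / <u_j, u_j>.
Coefficients: <v, e_1> = 3/sqrt(5), <v, e_2> = 38/sqrt(145).
Square and sum: Σ |<v, e_j>|^2 = 341/29.
Compute ||v||^2 = v·v = 13.
Deficit = 13 − 341/29 = 36/29 ≥ 0, confirming Bessel's inequality. (The deficit equals ||v − Σ <v,e_j> e_j||^2, the squared distance from v to span{e_j}.)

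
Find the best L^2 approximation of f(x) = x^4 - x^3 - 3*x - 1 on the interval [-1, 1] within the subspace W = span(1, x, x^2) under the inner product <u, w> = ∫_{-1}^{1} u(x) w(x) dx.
g(x) = 6*x^2/7 - 18*x/5 - 38/35

The best approximation g ∈ W is the orthogonal projection of f onto W. Writing g = a_0 + a_1 x + a_2 x^2, the coefficients solve the normal equations G · a = b where
  G_{ij} = <φ_i, φ_j> and b_i = <f, φ_i>, with φ_0 = 1, φ_1 = x, φ_2 = x^2.
G =
  [2, 0, 2/3]
  [0, 2/3, 0]
  [2/3, 0, 2/5],
b = (-8/5, -12/5, -8/21).
Solving gives a_0 = -38/35, a_1 = -18/5, a_2 = 6/7, so
  g(x) = 6*x^2/7 - 18*x/5 - 38/35.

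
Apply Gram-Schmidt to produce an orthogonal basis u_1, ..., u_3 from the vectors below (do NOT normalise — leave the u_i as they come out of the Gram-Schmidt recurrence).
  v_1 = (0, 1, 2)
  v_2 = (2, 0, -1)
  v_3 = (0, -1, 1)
Orthogonal basis:
  u_1 = (0, 1, 2)
  u_2 = (2, 2/5, -1/5)
  u_3 = (2/7, -8/7, 4/7)

Apply the Gram-Schmidt recurrence
  u_1 = v_1
  u_i = v_i − Σ_{j<i} ((v_i · u_j) / (u_j · u_j)) · u_j.

Step by step this gives:
  u_1 = (0, 1, 2)
  u_2 = (2, 2/5, -1/5)
  u_3 = (2/7, -8/7, 4/7)

Orthogonality check:
  u_2 · u_1 = 0 (should be 0)
  u_3 · u_1 = 0 (should be 0)
  u_3 · u_2 = 0 (should be 0)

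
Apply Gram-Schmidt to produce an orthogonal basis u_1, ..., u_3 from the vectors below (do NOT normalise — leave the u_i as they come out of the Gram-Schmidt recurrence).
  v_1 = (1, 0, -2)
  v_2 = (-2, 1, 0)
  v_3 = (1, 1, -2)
Orthogonal basis:
  u_1 = (1, 0, -2)
  u_2 = (-8/5, 1, -4/5)
  u_3 = (8/21, 16/21, 4/21)

Apply the Gram-Schmidt recurrence
  u_1 = v_1
  u_i = v_i − Σ_{j<i} ((v_i · u_j) / (u_j · u_j)) · u_j.

Step by step this gives:
  u_1 = (1, 0, -2)
  u_2 = (-8/5, 1, -4/5)
  u_3 = (8/21, 16/21, 4/21)

Orthogonality check:
  u_2 · u_1 = 0 (should be 0)
  u_3 · u_1 = 0 (should be 0)
  u_3 · u_2 = 0 (should be 0)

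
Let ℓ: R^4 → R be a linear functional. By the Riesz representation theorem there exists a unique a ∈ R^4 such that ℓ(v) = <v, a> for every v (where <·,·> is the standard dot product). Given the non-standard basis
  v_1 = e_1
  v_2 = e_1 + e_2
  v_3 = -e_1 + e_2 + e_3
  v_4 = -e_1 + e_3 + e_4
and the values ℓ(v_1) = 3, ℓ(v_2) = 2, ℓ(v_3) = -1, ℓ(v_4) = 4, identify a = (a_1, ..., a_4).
a = (3, -1, 3, 4)

Write a = (a_1, ..., a_4) in the standard basis. For each basis vector v_i, ℓ(v_i) = <v_i, a> is a linear equation in the a_j's. Collect the n equations into a matrix system V a = ℓ, where row i of V is v_i (expressed in the standard basis). Since V is invertible (lower-triangular with 1s on the diagonal, up to permutation), solve by back-substitution:
  V =
[[1, 0, 0, 0],
 [1, 1, 0, 0],
 [-1, 1, 1, 0],
 [-1, 0, 1, 1]]
  V a = (3, 2, -1, 4)
Solving gives a = (3, -1, 3, 4).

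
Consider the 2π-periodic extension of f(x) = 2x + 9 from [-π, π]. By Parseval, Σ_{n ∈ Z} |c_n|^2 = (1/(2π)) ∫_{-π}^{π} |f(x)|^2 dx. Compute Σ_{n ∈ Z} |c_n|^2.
Σ |c_n|^2 = 4π^2/3 + 81

Expand and integrate term by term over [-π, π]:
  ∫ (2x)^2 dx = 4·(2π^3/3); ∫ 2·2·(9)·x dx = 0 (odd integrand); ∫ 9^2 dx = 81·2π.
So (1/(2π)) ∫_{-π}^{π} (2x + 9)^2 dx = 4π^2/3 + 81 = 4π^2/3 + 81.
Parseval ⇒ Σ |c_n|^2 = 4π^2/3 + 81.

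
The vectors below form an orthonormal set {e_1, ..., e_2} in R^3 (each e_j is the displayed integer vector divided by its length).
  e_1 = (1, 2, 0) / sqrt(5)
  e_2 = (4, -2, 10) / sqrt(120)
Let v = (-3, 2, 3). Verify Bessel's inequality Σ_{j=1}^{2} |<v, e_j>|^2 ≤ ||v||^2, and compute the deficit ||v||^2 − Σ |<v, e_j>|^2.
Σ |<v, e_j>|^2 = 11/6; ||v||^2 = 22; deficit = 121/6

Write each e_j = u_j / sqrt(<u_j, u_j>) where u_j is the displayed integer vector. Then <v, e_j> = <v, u_j> / sqrt(<u_j, u_j>), so |<v, e_j>|^2 = <v, u_j>^2 / <u_j, u_j>.
Coefficients: <v, e_1> = 1/sqrt(5), <v, e_2> = 14/sqrt(120).
Square and sum: Σ |<v, e_j>|^2 = 11/6.
Compute ||v||^2 = v·v = 22.
Deficit = 22 − 11/6 = 121/6 ≥ 0, confirming Bessel's inequality. (The deficit equals ||v − Σ <v,e_j> e_j||^2, the squared distance from v to span{e_j}.)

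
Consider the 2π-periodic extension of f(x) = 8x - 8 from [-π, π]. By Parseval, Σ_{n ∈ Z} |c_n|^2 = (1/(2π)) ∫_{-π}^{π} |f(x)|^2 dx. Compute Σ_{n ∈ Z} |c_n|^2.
Σ |c_n|^2 = 64π^2/3 + 64

Expand and integrate term by term over [-π, π]:
  ∫ (8x)^2 dx = 64·(2π^3/3); ∫ 2·8·(-8)·x dx = 0 (odd integrand); ∫ (-8)^2 dx = 64·2π.
So (1/(2π)) ∫_{-π}^{π} (8x - 8)^2 dx = 64π^2/3 + 64 = 64π^2/3 + 64.
Parseval ⇒ Σ |c_n|^2 = 64π^2/3 + 64.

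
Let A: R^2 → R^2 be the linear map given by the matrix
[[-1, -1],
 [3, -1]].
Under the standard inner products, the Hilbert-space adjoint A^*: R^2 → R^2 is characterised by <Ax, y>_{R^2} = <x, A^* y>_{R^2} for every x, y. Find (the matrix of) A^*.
A^* = A^T =
[[-1, 3],
 [-1, -1]]

For real matrices with standard dot products, the defining identity <Ax, y> = <x, A^* y> gives (Ax)^T y = x^T (A^*) y, i.e. x^T A^T y = x^T (A^*) y. Since this holds for all x, y, we must have A^* = A^T. Therefore
A^* =
[[-1, 3],
 [-1, -1]].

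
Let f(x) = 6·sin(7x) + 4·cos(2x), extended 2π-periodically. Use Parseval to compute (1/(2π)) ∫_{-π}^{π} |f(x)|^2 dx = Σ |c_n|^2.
Σ |c_n|^2 = 26

Expand |f|^2 and use orthogonality of {sin(nx), cos(mx)} on [-π, π]:
  ∫_{-π}^{π} sin(nx)^2 dx = π, ∫ cos(mx)^2 dx = π, and cross terms integrate to 0.
So ∫_{-π}^{π} f(x)^2 dx = 6^2 · π + 4^2 · π = (36 + 16)π.
Divide by 2π: (36 + 16)/2 = 26.
By Parseval, this equals Σ |c_n|^2.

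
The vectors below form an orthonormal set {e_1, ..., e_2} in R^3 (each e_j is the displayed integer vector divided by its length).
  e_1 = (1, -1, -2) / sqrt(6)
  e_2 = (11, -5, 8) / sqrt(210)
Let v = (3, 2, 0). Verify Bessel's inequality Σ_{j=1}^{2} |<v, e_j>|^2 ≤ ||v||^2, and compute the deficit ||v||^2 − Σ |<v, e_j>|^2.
Σ |<v, e_j>|^2 = 94/35; ||v||^2 = 13; deficit = 361/35

Write each e_j = u_j / sqrt(<u_j, u_j>) where u_j is the displayed integer vector. Then <v, e_j> = <v, u_j> / sqrt(<u_j, u_j>), so |<v, e_j>|^2 = <v, u_j>^2 / <u_j, u_j>.
Coefficients: <v, e_1> = 1/sqrt(6), <v, e_2> = 23/sqrt(210).
Square and sum: Σ |<v, e_j>|^2 = 94/35.
Compute ||v||^2 = v·v = 13.
Deficit = 13 − 94/35 = 361/35 ≥ 0, confirming Bessel's inequality. (The deficit equals ||v − Σ <v,e_j> e_j||^2, the squared distance from v to span{e_j}.)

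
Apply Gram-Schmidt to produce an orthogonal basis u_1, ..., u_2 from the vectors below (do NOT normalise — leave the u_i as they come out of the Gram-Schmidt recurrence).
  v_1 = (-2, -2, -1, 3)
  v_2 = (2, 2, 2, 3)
Orthogonal basis:
  u_1 = (-2, -2, -1, 3)
  u_2 = (17/9, 17/9, 35/18, 19/6)

Apply the Gram-Schmidt recurrence
  u_1 = v_1
  u_i = v_i − Σ_{j<i} ((v_i · u_j) / (u_j · u_j)) · u_j.

Step by step this gives:
  u_1 = (-2, -2, -1, 3)
  u_2 = (17/9, 17/9, 35/18, 19/6)

Orthogonality check:
  u_2 · u_1 = 0 (should be 0)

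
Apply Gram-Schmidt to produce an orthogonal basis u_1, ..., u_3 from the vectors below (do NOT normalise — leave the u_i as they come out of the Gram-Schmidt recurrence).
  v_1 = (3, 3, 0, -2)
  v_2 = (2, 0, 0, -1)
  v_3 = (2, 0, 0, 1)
Orthogonal basis:
  u_1 = (3, 3, 0, -2)
  u_2 = (10/11, -12/11, 0, -3/11)
  u_3 = (18/23, 6/23, 0, 36/23)

Apply the Gram-Schmidt recurrence
  u_1 = v_1
  u_i = v_i − Σ_{j<i} ((v_i · u_j) / (u_j · u_j)) · u_j.

Step by step this gives:
  u_1 = (3, 3, 0, -2)
  u_2 = (10/11, -12/11, 0, -3/11)
  u_3 = (18/23, 6/23, 0, 36/23)

Orthogonality check:
  u_2 · u_1 = 0 (should be 0)
  u_3 · u_1 = 0 (should be 0)
  u_3 · u_2 = 0 (should be 0)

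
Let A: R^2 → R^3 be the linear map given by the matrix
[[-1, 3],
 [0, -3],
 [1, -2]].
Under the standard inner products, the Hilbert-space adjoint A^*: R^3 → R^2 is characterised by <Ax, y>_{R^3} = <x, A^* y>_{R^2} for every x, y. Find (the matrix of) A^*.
A^* = A^T =
[[-1, 0, 1],
 [3, -3, -2]]

For real matrices with standard dot products, the defining identity <Ax, y> = <x, A^* y> gives (Ax)^T y = x^T (A^*) y, i.e. x^T A^T y = x^T (A^*) y. Since this holds for all x, y, we must have A^* = A^T. Therefore
A^* =
[[-1, 0, 1],
 [3, -3, -2]].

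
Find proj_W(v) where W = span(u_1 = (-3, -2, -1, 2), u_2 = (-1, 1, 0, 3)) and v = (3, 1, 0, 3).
proj_W(v) = (151/149, 369/149, 104/149, 275/149)

Set up U = [u_1 | ... | u_2] ∈ R^(4×2). The projector onto W = col(U) is P = U (U^T U)^(-1) U^T.
Compute U^T U =
  [18, 7]
  [7, 11],
and U^T v = (-5, 7).
Solve U^T U · c = U^T v for the coefficients: c = (-104/149, 161/149). The projection is proj_W(v) = U c.
Check: (v - proj_W(v)) · u_1 = 0  (should be 0).
Check: (v - proj_W(v)) · u_2 = 0  (should be 0).
Result: proj_W(v) = (151/149, 369/149, 104/149, 275/149).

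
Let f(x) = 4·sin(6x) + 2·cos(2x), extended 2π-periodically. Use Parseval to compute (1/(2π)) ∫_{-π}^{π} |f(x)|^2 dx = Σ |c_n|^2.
Σ |c_n|^2 = 10

Expand |f|^2 and use orthogonality of {sin(nx), cos(mx)} on [-π, π]:
  ∫_{-π}^{π} sin(nx)^2 dx = π, ∫ cos(mx)^2 dx = π, and cross terms integrate to 0.
So ∫_{-π}^{π} f(x)^2 dx = 4^2 · π + 2^2 · π = (16 + 4)π.
Divide by 2π: (16 + 4)/2 = 10.
By Parseval, this equals Σ |c_n|^2.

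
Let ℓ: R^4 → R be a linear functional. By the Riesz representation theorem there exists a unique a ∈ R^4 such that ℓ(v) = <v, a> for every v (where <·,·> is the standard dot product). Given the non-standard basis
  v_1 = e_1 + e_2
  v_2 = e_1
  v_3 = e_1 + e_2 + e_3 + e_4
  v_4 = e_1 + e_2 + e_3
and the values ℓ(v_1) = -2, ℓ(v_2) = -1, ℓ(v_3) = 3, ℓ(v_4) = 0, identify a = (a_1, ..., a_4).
a = (-1, -1, 2, 3)

Write a = (a_1, ..., a_4) in the standard basis. For each basis vector v_i, ℓ(v_i) = <v_i, a> is a linear equation in the a_j's. Collect the n equations into a matrix system V a = ℓ, where row i of V is v_i (expressed in the standard basis). Since V is invertible (lower-triangular with 1s on the diagonal, up to permutation), solve by back-substitution:
  V =
[[1, 1, 0, 0],
 [1, 0, 0, 0],
 [1, 1, 1, 1],
 [1, 1, 1, 0]]
  V a = (-2, -1, 3, 0)
Solving gives a = (-1, -1, 2, 3).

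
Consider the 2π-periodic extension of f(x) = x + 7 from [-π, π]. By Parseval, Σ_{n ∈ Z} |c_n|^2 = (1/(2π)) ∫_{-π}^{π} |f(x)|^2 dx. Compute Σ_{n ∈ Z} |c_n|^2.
Σ |c_n|^2 = π^2/3 + 49

Expand and integrate term by term over [-π, π]:
  ∫ (x)^2 dx = 1·(2π^3/3); ∫ 2·1·(7)·x dx = 0 (odd integrand); ∫ 7^2 dx = 49·2π.
So (1/(2π)) ∫_{-π}^{π} (x + 7)^2 dx = 1π^2/3 + 49 = π^2/3 + 49.
Parseval ⇒ Σ |c_n|^2 = π^2/3 + 49.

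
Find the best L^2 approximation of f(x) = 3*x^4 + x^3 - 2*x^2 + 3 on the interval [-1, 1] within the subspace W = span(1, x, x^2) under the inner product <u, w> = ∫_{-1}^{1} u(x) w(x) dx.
g(x) = 4*x^2/7 + 3*x/5 + 96/35

The best approximation g ∈ W is the orthogonal projection of f onto W. Writing g = a_0 + a_1 x + a_2 x^2, the coefficients solve the normal equations G · a = b where
  G_{ij} = <φ_i, φ_j> and b_i = <f, φ_i>, with φ_0 = 1, φ_1 = x, φ_2 = x^2.
G =
  [2, 0, 2/3]
  [0, 2/3, 0]
  [2/3, 0, 2/5],
b = (88/15, 2/5, 72/35).
Solving gives a_0 = 96/35, a_1 = 3/5, a_2 = 4/7, so
  g(x) = 4*x^2/7 + 3*x/5 + 96/35.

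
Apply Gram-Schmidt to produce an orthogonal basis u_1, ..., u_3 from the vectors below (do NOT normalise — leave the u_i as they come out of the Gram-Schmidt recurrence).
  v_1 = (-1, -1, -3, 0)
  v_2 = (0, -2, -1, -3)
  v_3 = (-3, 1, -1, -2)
Orthogonal basis:
  u_1 = (-1, -1, -3, 0)
  u_2 = (5/11, -17/11, 4/11, -3)
  u_3 = (-114/43, 78/43, 12/43, -56/43)

Apply the Gram-Schmidt recurrence
  u_1 = v_1
  u_i = v_i − Σ_{j<i} ((v_i · u_j) / (u_j · u_j)) · u_j.

Step by step this gives:
  u_1 = (-1, -1, -3, 0)
  u_2 = (5/11, -17/11, 4/11, -3)
  u_3 = (-114/43, 78/43, 12/43, -56/43)

Orthogonality check:
  u_2 · u_1 = 0 (should be 0)
  u_3 · u_1 = 0 (should be 0)
  u_3 · u_2 = 0 (should be 0)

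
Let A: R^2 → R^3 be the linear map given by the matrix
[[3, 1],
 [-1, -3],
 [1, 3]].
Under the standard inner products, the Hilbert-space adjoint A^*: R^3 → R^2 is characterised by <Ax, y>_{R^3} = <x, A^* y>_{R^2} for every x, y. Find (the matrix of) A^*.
A^* = A^T =
[[3, -1, 1],
 [1, -3, 3]]

For real matrices with standard dot products, the defining identity <Ax, y> = <x, A^* y> gives (Ax)^T y = x^T (A^*) y, i.e. x^T A^T y = x^T (A^*) y. Since this holds for all x, y, we must have A^* = A^T. Therefore
A^* =
[[3, -1, 1],
 [1, -3, 3]].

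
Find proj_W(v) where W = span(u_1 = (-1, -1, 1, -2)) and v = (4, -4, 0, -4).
proj_W(v) = (-8/7, -8/7, 8/7, -16/7)

Set up U = [u_1 | ... | u_1] ∈ R^(4×1). The projector onto W = col(U) is P = U (U^T U)^(-1) U^T.
Compute U^T U =
  [7],
and U^T v = (8).
Solve U^T U · c = U^T v for the coefficients: c = (8/7). The projection is proj_W(v) = U c.
Check: (v - proj_W(v)) · u_1 = 0  (should be 0).
Result: proj_W(v) = (-8/7, -8/7, 8/7, -16/7).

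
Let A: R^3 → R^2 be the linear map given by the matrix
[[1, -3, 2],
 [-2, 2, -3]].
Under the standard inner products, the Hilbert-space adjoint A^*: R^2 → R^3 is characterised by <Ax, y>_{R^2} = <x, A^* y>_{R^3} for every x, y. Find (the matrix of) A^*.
A^* = A^T =
[[1, -2],
 [-3, 2],
 [2, -3]]

For real matrices with standard dot products, the defining identity <Ax, y> = <x, A^* y> gives (Ax)^T y = x^T (A^*) y, i.e. x^T A^T y = x^T (A^*) y. Since this holds for all x, y, we must have A^* = A^T. Therefore
A^* =
[[1, -2],
 [-3, 2],
 [2, -3]].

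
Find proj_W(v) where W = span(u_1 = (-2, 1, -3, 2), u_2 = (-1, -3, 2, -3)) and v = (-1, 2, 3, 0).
proj_W(v) = (251/245, 39/245, 212/245, -9/35)

Set up U = [u_1 | ... | u_2] ∈ R^(4×2). The projector onto W = col(U) is P = U (U^T U)^(-1) U^T.
Compute U^T U =
  [18, -13]
  [-13, 23],
and U^T v = (-5, 1).
Solve U^T U · c = U^T v for the coefficients: c = (-102/245, -47/245). The projection is proj_W(v) = U c.
Check: (v - proj_W(v)) · u_1 = 0  (should be 0).
Check: (v - proj_W(v)) · u_2 = 0  (should be 0).
Result: proj_W(v) = (251/245, 39/245, 212/245, -9/35).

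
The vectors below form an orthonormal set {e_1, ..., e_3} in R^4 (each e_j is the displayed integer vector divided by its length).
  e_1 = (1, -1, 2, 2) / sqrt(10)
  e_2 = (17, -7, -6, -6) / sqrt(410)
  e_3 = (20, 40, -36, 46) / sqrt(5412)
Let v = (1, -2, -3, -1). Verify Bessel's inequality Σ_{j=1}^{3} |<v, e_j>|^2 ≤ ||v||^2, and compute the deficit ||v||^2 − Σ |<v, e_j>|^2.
Σ |<v, e_j>|^2 = 326/33; ||v||^2 = 15; deficit = 169/33

Write each e_j = u_j / sqrt(<u_j, u_j>) where u_j is the displayed integer vector. Then <v, e_j> = <v, u_j> / sqrt(<u_j, u_j>), so |<v, e_j>|^2 = <v, u_j>^2 / <u_j, u_j>.
Coefficients: <v, e_1> = -5/sqrt(10), <v, e_2> = 55/sqrt(410), <v, e_3> = 2/sqrt(5412).
Square and sum: Σ |<v, e_j>|^2 = 326/33.
Compute ||v||^2 = v·v = 15.
Deficit = 15 − 326/33 = 169/33 ≥ 0, confirming Bessel's inequality. (The deficit equals ||v − Σ <v,e_j> e_j||^2, the squared distance from v to span{e_j}.)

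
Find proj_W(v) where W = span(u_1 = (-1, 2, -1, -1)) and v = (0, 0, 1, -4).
proj_W(v) = (-3/7, 6/7, -3/7, -3/7)

Set up U = [u_1 | ... | u_1] ∈ R^(4×1). The projector onto W = col(U) is P = U (U^T U)^(-1) U^T.
Compute U^T U =
  [7],
and U^T v = (3).
Solve U^T U · c = U^T v for the coefficients: c = (3/7). The projection is proj_W(v) = U c.
Check: (v - proj_W(v)) · u_1 = 0  (should be 0).
Result: proj_W(v) = (-3/7, 6/7, -3/7, -3/7).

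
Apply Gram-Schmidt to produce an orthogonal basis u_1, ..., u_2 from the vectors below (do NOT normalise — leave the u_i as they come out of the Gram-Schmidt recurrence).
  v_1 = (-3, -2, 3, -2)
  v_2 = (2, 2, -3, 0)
Orthogonal basis:
  u_1 = (-3, -2, 3, -2)
  u_2 = (-5/26, 7/13, -21/26, -19/13)

Apply the Gram-Schmidt recurrence
  u_1 = v_1
  u_i = v_i − Σ_{j<i} ((v_i · u_j) / (u_j · u_j)) · u_j.

Step by step this gives:
  u_1 = (-3, -2, 3, -2)
  u_2 = (-5/26, 7/13, -21/26, -19/13)

Orthogonality check:
  u_2 · u_1 = 0 (should be 0)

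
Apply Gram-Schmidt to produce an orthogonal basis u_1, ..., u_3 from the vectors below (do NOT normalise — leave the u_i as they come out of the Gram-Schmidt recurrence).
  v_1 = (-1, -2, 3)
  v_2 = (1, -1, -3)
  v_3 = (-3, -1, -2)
Orthogonal basis:
  u_1 = (-1, -2, 3)
  u_2 = (3/7, -15/7, -9/7)
  u_3 = (-33/10, 0, -11/10)

Apply the Gram-Schmidt recurrence
  u_1 = v_1
  u_i = v_i − Σ_{j<i} ((v_i · u_j) / (u_j · u_j)) · u_j.

Step by step this gives:
  u_1 = (-1, -2, 3)
  u_2 = (3/7, -15/7, -9/7)
  u_3 = (-33/10, 0, -11/10)

Orthogonality check:
  u_2 · u_1 = 0 (should be 0)
  u_3 · u_1 = 0 (should be 0)
  u_3 · u_2 = 0 (should be 0)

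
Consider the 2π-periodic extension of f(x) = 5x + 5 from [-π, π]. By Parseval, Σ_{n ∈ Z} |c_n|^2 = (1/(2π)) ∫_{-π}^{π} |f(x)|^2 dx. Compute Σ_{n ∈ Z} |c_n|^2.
Σ |c_n|^2 = 25π^2/3 + 25

Expand and integrate term by term over [-π, π]:
  ∫ (5x)^2 dx = 25·(2π^3/3); ∫ 2·5·(5)·x dx = 0 (odd integrand); ∫ 5^2 dx = 25·2π.
So (1/(2π)) ∫_{-π}^{π} (5x + 5)^2 dx = 25π^2/3 + 25 = 25π^2/3 + 25.
Parseval ⇒ Σ |c_n|^2 = 25π^2/3 + 25.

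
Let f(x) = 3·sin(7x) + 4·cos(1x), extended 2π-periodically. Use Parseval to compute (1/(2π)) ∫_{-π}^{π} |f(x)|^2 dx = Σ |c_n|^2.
Σ |c_n|^2 = 25/2

Expand |f|^2 and use orthogonality of {sin(nx), cos(mx)} on [-π, π]:
  ∫_{-π}^{π} sin(nx)^2 dx = π, ∫ cos(mx)^2 dx = π, and cross terms integrate to 0.
So ∫_{-π}^{π} f(x)^2 dx = 3^2 · π + 4^2 · π = (9 + 16)π.
Divide by 2π: (9 + 16)/2 = 25/2.
By Parseval, this equals Σ |c_n|^2.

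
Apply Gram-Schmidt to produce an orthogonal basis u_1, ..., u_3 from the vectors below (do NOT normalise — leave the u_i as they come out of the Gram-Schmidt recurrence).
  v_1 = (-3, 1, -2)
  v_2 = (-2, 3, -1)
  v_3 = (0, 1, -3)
Orthogonal basis:
  u_1 = (-3, 1, -2)
  u_2 = (5/14, 31/14, 4/7)
  u_3 = (22/15, 22/75, -154/75)

Apply the Gram-Schmidt recurrence
  u_1 = v_1
  u_i = v_i − Σ_{j<i} ((v_i · u_j) / (u_j · u_j)) · u_j.

Step by step this gives:
  u_1 = (-3, 1, -2)
  u_2 = (5/14, 31/14, 4/7)
  u_3 = (22/15, 22/75, -154/75)

Orthogonality check:
  u_2 · u_1 = 0 (should be 0)
  u_3 · u_1 = 0 (should be 0)
  u_3 · u_2 = 0 (should be 0)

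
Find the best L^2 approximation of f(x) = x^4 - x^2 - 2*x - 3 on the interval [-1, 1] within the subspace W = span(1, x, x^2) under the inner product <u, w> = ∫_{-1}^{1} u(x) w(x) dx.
g(x) = -x^2/7 - 2*x - 108/35

The best approximation g ∈ W is the orthogonal projection of f onto W. Writing g = a_0 + a_1 x + a_2 x^2, the coefficients solve the normal equations G · a = b where
  G_{ij} = <φ_i, φ_j> and b_i = <f, φ_i>, with φ_0 = 1, φ_1 = x, φ_2 = x^2.
G =
  [2, 0, 2/3]
  [0, 2/3, 0]
  [2/3, 0, 2/5],
b = (-94/15, -4/3, -74/35).
Solving gives a_0 = -108/35, a_1 = -2, a_2 = -1/7, so
  g(x) = -x^2/7 - 2*x - 108/35.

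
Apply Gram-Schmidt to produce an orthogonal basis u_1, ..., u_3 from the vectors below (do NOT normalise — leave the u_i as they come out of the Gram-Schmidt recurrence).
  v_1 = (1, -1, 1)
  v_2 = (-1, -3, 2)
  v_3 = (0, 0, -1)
Orthogonal basis:
  u_1 = (1, -1, 1)
  u_2 = (-7/3, -5/3, 2/3)
  u_3 = (2/13, -6/13, -8/13)

Apply the Gram-Schmidt recurrence
  u_1 = v_1
  u_i = v_i − Σ_{j<i} ((v_i · u_j) / (u_j · u_j)) · u_j.

Step by step this gives:
  u_1 = (1, -1, 1)
  u_2 = (-7/3, -5/3, 2/3)
  u_3 = (2/13, -6/13, -8/13)

Orthogonality check:
  u_2 · u_1 = 0 (should be 0)
  u_3 · u_1 = 0 (should be 0)
  u_3 · u_2 = 0 (should be 0)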